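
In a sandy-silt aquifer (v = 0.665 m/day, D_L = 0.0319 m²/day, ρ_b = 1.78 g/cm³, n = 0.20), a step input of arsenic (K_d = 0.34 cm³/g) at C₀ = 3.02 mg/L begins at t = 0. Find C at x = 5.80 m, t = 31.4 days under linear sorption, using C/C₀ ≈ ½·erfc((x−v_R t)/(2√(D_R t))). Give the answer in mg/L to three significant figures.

Retardation factor R = 1 + ρ_b·K_d/n = 1 + 1.78 × 0.34/0.20 = 4.026.
Sorption retards both mechanisms: v_R = v/R = 0.1652 m/day, D_R = D/R = 0.007923 m²/day.
v_R·t = 0.1652 × 31.4 = 5.18728 m; 2√(D_R t) = 0.9976 m; argument = (5.80 − 5.18728)/0.9976 = 0.6142.
C = C₀ × ½·erfc(0.6142) = 3.02 × 0.1925 = 0.581 mg/L.

0.581 mg/L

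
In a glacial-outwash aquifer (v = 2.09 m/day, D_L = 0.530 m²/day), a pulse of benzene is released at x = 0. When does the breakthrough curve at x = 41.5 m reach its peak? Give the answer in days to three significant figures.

19.7 days

For the 1D instantaneous-source solution, setting ∂C/∂t = 0 at fixed x gives v²t² + 2Dt − x² = 0, so t = (√(D² + v²x²) − D)/v².
√(D² + v²x²) = √(0.530² + 2.09² × 41.5²) = 86.74; v² = 4.3681.
t = (86.74 − 0.530)/4.3681 = 19.7 days (vs. the pure-advection estimate x/v = 19.9 d).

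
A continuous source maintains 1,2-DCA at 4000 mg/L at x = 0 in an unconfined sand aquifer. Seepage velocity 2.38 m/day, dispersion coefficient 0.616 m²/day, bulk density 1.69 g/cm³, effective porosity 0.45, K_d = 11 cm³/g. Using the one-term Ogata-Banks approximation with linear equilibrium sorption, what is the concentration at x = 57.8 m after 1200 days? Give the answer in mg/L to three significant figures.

3800 mg/L

Retardation factor R = 1 + ρ_b·K_d/n = 1 + 1.69 × 11/0.45 = 42.31.
Sorption retards both mechanisms: v_R = v/R = 0.05625 m/day, D_R = D/R = 0.01456 m²/day.
v_R·t = 0.05625 × 1200 = 67.5 m; 2√(D_R t) = 8.360 m; argument = (57.8 − 67.5)/8.360 = -1.160.
C = C₀ × ½·erfc(-1.160) = 4000 × 0.9495 = 3800 mg/L.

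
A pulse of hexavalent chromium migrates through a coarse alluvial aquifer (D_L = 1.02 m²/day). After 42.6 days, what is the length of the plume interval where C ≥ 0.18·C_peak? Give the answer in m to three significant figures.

34.5 m

The plume is Gaussian with σ = √(2Dt) = √(2 × 1.02 × 42.6) = 9.322 m.
C/C_peak = exp(−Δx²/(2σ²)) = 0.18 ⇒ Δx = σ·√(−2 ln 0.18) = 9.322 × 1.852 = 17.26 m.
Width = 2Δx = 34.5 m.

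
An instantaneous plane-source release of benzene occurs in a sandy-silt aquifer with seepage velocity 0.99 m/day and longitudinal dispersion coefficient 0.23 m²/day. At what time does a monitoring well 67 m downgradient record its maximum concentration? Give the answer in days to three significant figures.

67.4 days

For the 1D instantaneous-source solution, setting ∂C/∂t = 0 at fixed x gives v²t² + 2Dt − x² = 0, so t = (√(D² + v²x²) − D)/v².
√(D² + v²x²) = √(0.23² + 0.99² × 67²) = 66.33; v² = 0.9801.
t = (66.33 − 0.23)/0.9801 = 67.4 days (vs. the pure-advection estimate x/v = 67.7 d).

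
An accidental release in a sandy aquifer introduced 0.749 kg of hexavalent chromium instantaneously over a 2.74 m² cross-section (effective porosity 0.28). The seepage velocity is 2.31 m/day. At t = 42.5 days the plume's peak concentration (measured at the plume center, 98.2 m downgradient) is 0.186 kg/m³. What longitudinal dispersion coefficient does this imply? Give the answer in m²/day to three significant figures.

At the plume center C_max = M/(n_e·A·√(4πDt)), so D = M²/(4πt·(n_e·A·C_max)²).
n_e·A·C_max = 0.28 × 2.74 × 0.186 = 0.1427 kg/m.
D = 0.749²/(4π × 42.5 × 0.1427²) = 0.0516 m²/day.

0.0516 m²/day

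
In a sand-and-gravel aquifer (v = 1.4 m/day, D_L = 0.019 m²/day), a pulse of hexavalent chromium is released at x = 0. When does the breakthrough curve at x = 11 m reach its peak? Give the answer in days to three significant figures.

For the 1D instantaneous-source solution, setting ∂C/∂t = 0 at fixed x gives v²t² + 2Dt − x² = 0, so t = (√(D² + v²x²) − D)/v².
√(D² + v²x²) = √(0.019² + 1.4² × 11²) = 15.40; v² = 1.96.
t = (15.40 − 0.019)/1.96 = 7.85 days (vs. the pure-advection estimate x/v = 7.86 d).

7.85 days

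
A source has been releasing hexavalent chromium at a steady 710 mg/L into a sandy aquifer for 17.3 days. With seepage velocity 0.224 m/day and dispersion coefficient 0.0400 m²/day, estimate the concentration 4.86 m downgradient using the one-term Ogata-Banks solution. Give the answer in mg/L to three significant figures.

For a continuous step input, C/C₀ ≈ ½·erfc((x−vt)/(2√(Dt))).
vt = 0.224 × 17.3 = 3.8752 m and 2√(Dt) = 2√(0.0400 × 17.3) = 1.664 m.
Argument (x−vt)/(2√(Dt)) = (4.86 − 3.8752)/1.664 = 0.5918; ½·erfc(0.5918) = 0.2013.
C = 710 × 0.2013 = 143 mg/L.

143 mg/L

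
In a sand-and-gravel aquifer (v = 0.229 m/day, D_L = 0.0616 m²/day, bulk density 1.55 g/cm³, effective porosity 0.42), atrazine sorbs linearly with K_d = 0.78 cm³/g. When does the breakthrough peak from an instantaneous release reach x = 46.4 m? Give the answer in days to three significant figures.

781 days

Retardation factor R = 1 + ρ_b·K_d/n = 1 + 1.55 × 0.78/0.42 = 3.879.
Sorption retards both mechanisms: v_R = v/R = 0.05904 m/day, D_R = D/R = 0.01588 m²/day.
Peak time from v_R²t² + 2D_R t − x² = 0: t = (√(D_R² + v_R²x²) − D_R)/v_R².
√(D_R² + v_R²x²) = √(0.01588² + 0.05904² × 46.4²) = 2.740; v_R² = 0.003486.
t = (2.740 − 0.01588)/0.003486 = 781 days.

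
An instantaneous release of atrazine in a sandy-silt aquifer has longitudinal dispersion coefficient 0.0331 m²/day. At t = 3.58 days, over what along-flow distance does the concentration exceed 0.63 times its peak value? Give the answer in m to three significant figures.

The plume is Gaussian with σ = √(2Dt) = √(2 × 0.0331 × 3.58) = 0.4868 m.
C/C_peak = exp(−Δx²/(2σ²)) = 0.63 ⇒ Δx = σ·√(−2 ln 0.63) = 0.4868 × 0.9613 = 0.4680 m.
Width = 2Δx = 0.936 m.

0.936 m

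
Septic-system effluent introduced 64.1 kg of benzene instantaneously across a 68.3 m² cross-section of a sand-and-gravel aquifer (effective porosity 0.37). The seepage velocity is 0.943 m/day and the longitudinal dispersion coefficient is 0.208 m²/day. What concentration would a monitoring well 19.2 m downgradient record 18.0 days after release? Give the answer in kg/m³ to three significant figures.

0.266 kg/m³

For an instantaneous plane source, C(x,t) = M/(n_e·A·√(4πDt)) · exp(−(x−vt)²/(4Dt)), with n_e·A the pore (flow) area.
Plume center vt = 0.943 × 18.0 = 16.974 m, so the well at 19.2 m is 2.226 m downgradient of the peak.
√(4πDt) = 6.859 m, giving peak height M/(n_e·A·√(4πDt)) = 64.1/(0.37 × 68.3 × 6.859) = 0.3698 kg/m³.
(x−vt)²/(4Dt) = (2.226)²/(4 × 0.208 × 18.0) = 0.3309; exp(−0.3309) = 0.7183.
C = 0.3698 × 0.7183 = 0.266 kg/m³.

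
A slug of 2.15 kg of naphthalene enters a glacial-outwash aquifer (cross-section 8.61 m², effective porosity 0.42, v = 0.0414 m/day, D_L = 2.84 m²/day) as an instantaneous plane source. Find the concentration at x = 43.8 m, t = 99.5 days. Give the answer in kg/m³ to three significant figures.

For an instantaneous plane source, C(x,t) = M/(n_e·A·√(4πDt)) · exp(−(x−vt)²/(4Dt)), with n_e·A the pore (flow) area.
Plume center vt = 0.0414 × 99.5 = 4.1193 m, so the well at 43.8 m is 39.6807 m downgradient of the peak.
√(4πDt) = 59.59 m, giving peak height M/(n_e·A·√(4πDt)) = 2.15/(0.42 × 8.61 × 59.59) = 0.009977 kg/m³.
(x−vt)²/(4Dt) = (39.6807)²/(4 × 2.84 × 99.5) = 1.393; exp(−1.393) = 0.2483.
C = 0.009977 × 0.2483 = 0.00248 kg/m³.

0.00248 kg/m³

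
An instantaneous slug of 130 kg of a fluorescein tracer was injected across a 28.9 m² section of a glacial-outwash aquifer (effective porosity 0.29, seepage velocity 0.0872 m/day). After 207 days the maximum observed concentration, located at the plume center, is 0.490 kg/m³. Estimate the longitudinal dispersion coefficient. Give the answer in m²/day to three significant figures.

At the plume center C_max = M/(n_e·A·√(4πDt)), so D = M²/(4πt·(n_e·A·C_max)²).
n_e·A·C_max = 0.29 × 28.9 × 0.490 = 4.107 kg/m.
D = 130²/(4π × 207 × 4.107²) = 0.385 m²/day.

0.385 m²/day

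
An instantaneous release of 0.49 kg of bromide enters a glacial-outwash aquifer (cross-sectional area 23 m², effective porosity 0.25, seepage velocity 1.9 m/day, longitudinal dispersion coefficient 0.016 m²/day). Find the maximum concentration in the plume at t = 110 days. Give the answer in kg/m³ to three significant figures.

The peak of an instantaneous 1D plume sits at x = vt; there the Gaussian factor is 1 and C_max = M/(n_e·A·√(4πDt)), where n_e·A is the pore area the mass is dissolved in.
√(4πDt) = √(4π × 0.016 × 110) = 4.703 m, so C_max = 0.49/(0.25 × 23 × 4.703) = 0.0181 kg/m³.

0.0181 kg/m³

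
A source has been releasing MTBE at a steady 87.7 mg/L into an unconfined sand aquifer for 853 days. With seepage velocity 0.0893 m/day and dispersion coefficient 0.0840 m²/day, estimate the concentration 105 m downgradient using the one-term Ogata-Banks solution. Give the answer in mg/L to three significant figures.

For a continuous step input, C/C₀ ≈ ½·erfc((x−vt)/(2√(Dt))).
vt = 0.0893 × 853 = 76.1729 m and 2√(Dt) = 2√(0.0840 × 853) = 16.93 m.
Argument (x−vt)/(2√(Dt)) = (105 − 76.1729)/16.93 = 1.703; ½·erfc(1.703) = 0.008011.
C = 87.7 × 0.008011 = 0.703 mg/L.

0.703 mg/L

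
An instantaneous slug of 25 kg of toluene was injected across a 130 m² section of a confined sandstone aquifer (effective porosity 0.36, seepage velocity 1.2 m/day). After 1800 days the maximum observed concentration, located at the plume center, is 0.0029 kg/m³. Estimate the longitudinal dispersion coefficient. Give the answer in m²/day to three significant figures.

1.50 m²/day

At the plume center C_max = M/(n_e·A·√(4πDt)), so D = M²/(4πt·(n_e·A·C_max)²).
n_e·A·C_max = 0.36 × 130 × 0.0029 = 0.1357 kg/m.
D = 25²/(4π × 1800 × 0.1357²) = 1.50 m²/day.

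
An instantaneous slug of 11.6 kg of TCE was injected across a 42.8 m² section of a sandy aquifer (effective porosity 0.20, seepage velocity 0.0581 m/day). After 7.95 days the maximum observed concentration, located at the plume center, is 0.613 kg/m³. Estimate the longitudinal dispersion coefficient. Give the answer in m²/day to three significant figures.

At the plume center C_max = M/(n_e·A·√(4πDt)), so D = M²/(4πt·(n_e·A·C_max)²).
n_e·A·C_max = 0.20 × 42.8 × 0.613 = 5.247 kg/m.
D = 11.6²/(4π × 7.95 × 5.247²) = 0.0489 m²/day.

0.0489 m²/day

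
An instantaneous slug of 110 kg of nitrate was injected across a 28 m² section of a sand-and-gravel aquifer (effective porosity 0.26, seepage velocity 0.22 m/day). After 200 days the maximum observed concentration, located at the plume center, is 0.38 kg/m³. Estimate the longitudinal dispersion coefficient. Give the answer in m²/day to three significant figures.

At the plume center C_max = M/(n_e·A·√(4πDt)), so D = M²/(4πt·(n_e·A·C_max)²).
n_e·A·C_max = 0.26 × 28 × 0.38 = 2.766 kg/m.
D = 110²/(4π × 200 × 2.766²) = 0.629 m²/day.

0.629 m²/day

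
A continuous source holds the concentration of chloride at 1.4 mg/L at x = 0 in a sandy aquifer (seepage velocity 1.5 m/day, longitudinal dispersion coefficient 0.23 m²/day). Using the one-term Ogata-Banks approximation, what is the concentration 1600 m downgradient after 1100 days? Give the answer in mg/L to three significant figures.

1.38 mg/L

For a continuous step input, C/C₀ ≈ ½·erfc((x−vt)/(2√(Dt))).
vt = 1.5 × 1100 = 1650 m and 2√(Dt) = 2√(0.23 × 1100) = 31.81 m.
Argument (x−vt)/(2√(Dt)) = (1600 − 1650)/31.81 = -1.572; ½·erfc(-1.572) = 0.9869.
C = 1.4 × 0.9869 = 1.38 mg/L.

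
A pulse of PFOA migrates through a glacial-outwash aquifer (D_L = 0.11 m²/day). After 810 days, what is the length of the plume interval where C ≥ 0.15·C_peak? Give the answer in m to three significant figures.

The plume is Gaussian with σ = √(2Dt) = √(2 × 0.11 × 810) = 13.35 m.
C/C_peak = exp(−Δx²/(2σ²)) = 0.15 ⇒ Δx = σ·√(−2 ln 0.15) = 13.35 × 1.948 = 26.01 m.
Width = 2Δx = 52.0 m.

52.0 m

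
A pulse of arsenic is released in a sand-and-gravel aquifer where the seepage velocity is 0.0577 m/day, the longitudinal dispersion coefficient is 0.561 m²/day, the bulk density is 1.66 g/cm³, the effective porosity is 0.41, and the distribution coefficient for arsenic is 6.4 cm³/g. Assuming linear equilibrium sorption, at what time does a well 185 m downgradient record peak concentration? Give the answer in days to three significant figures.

Retardation factor R = 1 + ρ_b·K_d/n = 1 + 1.66 × 6.4/0.41 = 26.91.
Sorption retards both mechanisms: v_R = v/R = 0.002144 m/day, D_R = D/R = 0.02085 m²/day.
Peak time from v_R²t² + 2D_R t − x² = 0: t = (√(D_R² + v_R²x²) − D_R)/v_R².
√(D_R² + v_R²x²) = √(0.02085² + 0.002144² × 185²) = 0.3972; v_R² = 4.597e-06.
t = (0.3972 − 0.02085)/4.597e-06 = 81900 days.

81900 days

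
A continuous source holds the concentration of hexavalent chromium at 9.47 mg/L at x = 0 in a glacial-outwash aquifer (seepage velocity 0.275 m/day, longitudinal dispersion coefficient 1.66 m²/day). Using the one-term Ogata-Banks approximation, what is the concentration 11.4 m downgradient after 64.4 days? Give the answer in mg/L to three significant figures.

For a continuous step input, C/C₀ ≈ ½·erfc((x−vt)/(2√(Dt))).
vt = 0.275 × 64.4 = 17.71 m and 2√(Dt) = 2√(1.66 × 64.4) = 20.68 m.
Argument (x−vt)/(2√(Dt)) = (11.4 − 17.71)/20.68 = -0.3051; ½·erfc(-0.3051) = 0.6669.
C = 9.47 × 0.6669 = 6.32 mg/L.

6.32 mg/L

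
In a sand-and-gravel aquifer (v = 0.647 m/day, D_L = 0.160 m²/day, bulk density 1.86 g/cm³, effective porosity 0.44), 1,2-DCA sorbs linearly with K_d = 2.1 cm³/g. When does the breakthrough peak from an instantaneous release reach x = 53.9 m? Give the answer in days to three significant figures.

Retardation factor R = 1 + ρ_b·K_d/n = 1 + 1.86 × 2.1/0.44 = 9.877.
Sorption retards both mechanisms: v_R = v/R = 0.06551 m/day, D_R = D/R = 0.01620 m²/day.
Peak time from v_R²t² + 2D_R t − x² = 0: t = (√(D_R² + v_R²x²) − D_R)/v_R².
√(D_R² + v_R²x²) = √(0.01620² + 0.06551² × 53.9²) = 3.531; v_R² = 0.004292.
t = (3.531 − 0.01620)/0.004292 = 819 days.

819 days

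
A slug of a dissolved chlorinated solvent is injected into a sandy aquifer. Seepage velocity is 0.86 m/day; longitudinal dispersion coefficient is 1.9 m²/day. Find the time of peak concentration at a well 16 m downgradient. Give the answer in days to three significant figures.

16.2 days

For the 1D instantaneous-source solution, setting ∂C/∂t = 0 at fixed x gives v²t² + 2Dt − x² = 0, so t = (√(D² + v²x²) − D)/v².
√(D² + v²x²) = √(1.9² + 0.86² × 16²) = 13.89; v² = 0.7396.
t = (13.89 − 1.9)/0.7396 = 16.2 days (vs. the pure-advection estimate x/v = 18.6 d).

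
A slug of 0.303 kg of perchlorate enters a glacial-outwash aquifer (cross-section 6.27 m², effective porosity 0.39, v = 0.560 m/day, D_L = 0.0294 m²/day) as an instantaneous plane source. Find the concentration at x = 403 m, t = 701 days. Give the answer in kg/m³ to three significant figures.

0.00205 kg/m³

For an instantaneous plane source, C(x,t) = M/(n_e·A·√(4πDt)) · exp(−(x−vt)²/(4Dt)), with n_e·A the pore (flow) area.
Plume center vt = 0.560 × 701 = 392.56 m, so the well at 403 m is 10.44 m downgradient of the peak.
√(4πDt) = 16.09 m, giving peak height M/(n_e·A·√(4πDt)) = 0.303/(0.39 × 6.27 × 16.09) = 0.007701 kg/m³.
(x−vt)²/(4Dt) = (10.44)²/(4 × 0.0294 × 701) = 1.322; exp(−1.322) = 0.2666.
C = 0.007701 × 0.2666 = 0.00205 kg/m³.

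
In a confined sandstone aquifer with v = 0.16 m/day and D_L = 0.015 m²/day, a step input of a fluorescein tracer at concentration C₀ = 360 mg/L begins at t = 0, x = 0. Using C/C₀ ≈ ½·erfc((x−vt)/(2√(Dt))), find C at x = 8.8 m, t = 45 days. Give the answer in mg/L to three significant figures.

For a continuous step input, C/C₀ ≈ ½·erfc((x−vt)/(2√(Dt))).
vt = 0.16 × 45 = 7.2 m and 2√(Dt) = 2√(0.015 × 45) = 1.643 m.
Argument (x−vt)/(2√(Dt)) = (8.8 − 7.2)/1.643 = 0.9738; ½·erfc(0.9738) = 0.08423.
C = 360 × 0.08423 = 30.3 mg/L.

30.3 mg/L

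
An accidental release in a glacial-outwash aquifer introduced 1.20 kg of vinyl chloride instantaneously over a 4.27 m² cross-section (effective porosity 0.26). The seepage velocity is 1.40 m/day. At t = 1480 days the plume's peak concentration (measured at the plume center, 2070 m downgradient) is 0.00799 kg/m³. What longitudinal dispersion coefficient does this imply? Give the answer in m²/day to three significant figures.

At the plume center C_max = M/(n_e·A·√(4πDt)), so D = M²/(4πt·(n_e·A·C_max)²).
n_e·A·C_max = 0.26 × 4.27 × 0.00799 = 0.008870 kg/m.
D = 1.20²/(4π × 1480 × 0.008870²) = 0.984 m²/day.

0.984 m²/day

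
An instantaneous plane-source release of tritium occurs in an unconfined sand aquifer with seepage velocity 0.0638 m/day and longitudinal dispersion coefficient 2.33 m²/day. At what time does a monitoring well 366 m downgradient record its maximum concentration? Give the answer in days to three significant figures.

For the 1D instantaneous-source solution, setting ∂C/∂t = 0 at fixed x gives v²t² + 2Dt − x² = 0, so t = (√(D² + v²x²) − D)/v².
√(D² + v²x²) = √(2.33² + 0.0638² × 366²) = 23.47; v² = 0.00407044.
t = (23.47 − 2.33)/0.00407044 = 5190 days (vs. the pure-advection estimate x/v = 5740 d).

5190 days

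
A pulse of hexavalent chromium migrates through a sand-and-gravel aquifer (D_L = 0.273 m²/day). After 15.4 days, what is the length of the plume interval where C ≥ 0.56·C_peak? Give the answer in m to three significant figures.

6.25 m

The plume is Gaussian with σ = √(2Dt) = √(2 × 0.273 × 15.4) = 2.900 m.
C/C_peak = exp(−Δx²/(2σ²)) = 0.56 ⇒ Δx = σ·√(−2 ln 0.56) = 2.900 × 1.077 = 3.123 m.
Width = 2Δx = 6.25 m.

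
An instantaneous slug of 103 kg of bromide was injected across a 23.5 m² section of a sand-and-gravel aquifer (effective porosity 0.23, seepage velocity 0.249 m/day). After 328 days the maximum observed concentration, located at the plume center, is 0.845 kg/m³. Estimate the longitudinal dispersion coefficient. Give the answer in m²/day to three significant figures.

At the plume center C_max = M/(n_e·A·√(4πDt)), so D = M²/(4πt·(n_e·A·C_max)²).
n_e·A·C_max = 0.23 × 23.5 × 0.845 = 4.567 kg/m.
D = 103²/(4π × 328 × 4.567²) = 0.123 m²/day.

0.123 m²/day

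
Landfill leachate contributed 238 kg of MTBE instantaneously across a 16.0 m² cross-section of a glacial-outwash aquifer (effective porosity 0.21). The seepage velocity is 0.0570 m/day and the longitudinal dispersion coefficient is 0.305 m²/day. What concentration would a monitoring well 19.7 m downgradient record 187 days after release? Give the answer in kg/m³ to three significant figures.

1.85 kg/m³

For an instantaneous plane source, C(x,t) = M/(n_e·A·√(4πDt)) · exp(−(x−vt)²/(4Dt)), with n_e·A the pore (flow) area.
Plume center vt = 0.0570 × 187 = 10.659 m, so the well at 19.7 m is 9.041 m downgradient of the peak.
√(4πDt) = 26.77 m, giving peak height M/(n_e·A·√(4πDt)) = 238/(0.21 × 16.0 × 26.77) = 2.646 kg/m³.
(x−vt)²/(4Dt) = (9.041)²/(4 × 0.305 × 187) = 0.3583; exp(−0.3583) = 0.6989.
C = 2.646 × 0.6989 = 1.85 kg/m³.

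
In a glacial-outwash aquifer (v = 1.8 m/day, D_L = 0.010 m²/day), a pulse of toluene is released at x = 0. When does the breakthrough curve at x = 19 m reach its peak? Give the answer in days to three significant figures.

10.6 days

For the 1D instantaneous-source solution, setting ∂C/∂t = 0 at fixed x gives v²t² + 2Dt − x² = 0, so t = (√(D² + v²x²) − D)/v².
√(D² + v²x²) = √(0.010² + 1.8² × 19²) = 34.20; v² = 3.24.
t = (34.20 − 0.010)/3.24 = 10.6 days (vs. the pure-advection estimate x/v = 10.6 d).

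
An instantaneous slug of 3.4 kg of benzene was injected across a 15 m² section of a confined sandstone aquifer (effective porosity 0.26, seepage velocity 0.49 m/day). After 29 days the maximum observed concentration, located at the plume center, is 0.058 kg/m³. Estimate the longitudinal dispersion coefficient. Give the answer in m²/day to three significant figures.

0.620 m²/day

At the plume center C_max = M/(n_e·A·√(4πDt)), so D = M²/(4πt·(n_e·A·C_max)²).
n_e·A·C_max = 0.26 × 15 × 0.058 = 0.2262 kg/m.
D = 3.4²/(4π × 29 × 0.2262²) = 0.620 m²/day.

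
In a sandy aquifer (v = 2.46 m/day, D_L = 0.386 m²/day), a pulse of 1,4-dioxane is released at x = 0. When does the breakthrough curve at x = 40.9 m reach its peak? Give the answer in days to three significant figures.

16.6 days

For the 1D instantaneous-source solution, setting ∂C/∂t = 0 at fixed x gives v²t² + 2Dt − x² = 0, so t = (√(D² + v²x²) − D)/v².
√(D² + v²x²) = √(0.386² + 2.46² × 40.9²) = 100.6; v² = 6.0516.
t = (100.6 − 0.386)/6.0516 = 16.6 days (vs. the pure-advection estimate x/v = 16.6 d).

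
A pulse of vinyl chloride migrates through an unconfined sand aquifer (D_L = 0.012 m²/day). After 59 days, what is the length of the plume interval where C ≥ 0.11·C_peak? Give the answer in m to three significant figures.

5.00 m

The plume is Gaussian with σ = √(2Dt) = √(2 × 0.012 × 59) = 1.190 m.
C/C_peak = exp(−Δx²/(2σ²)) = 0.11 ⇒ Δx = σ·√(−2 ln 0.11) = 1.190 × 2.101 = 2.500 m.
Width = 2Δx = 5.00 m.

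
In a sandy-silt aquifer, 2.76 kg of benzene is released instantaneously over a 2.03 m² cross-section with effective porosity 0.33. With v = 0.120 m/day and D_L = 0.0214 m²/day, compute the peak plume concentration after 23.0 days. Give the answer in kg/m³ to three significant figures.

1.66 kg/m³

The peak of an instantaneous 1D plume sits at x = vt; there the Gaussian factor is 1 and C_max = M/(n_e·A·√(4πDt)), where n_e·A is the pore area the mass is dissolved in.
√(4πDt) = √(4π × 0.0214 × 23.0) = 2.487 m, so C_max = 2.76/(0.33 × 2.03 × 2.487) = 1.66 kg/m³.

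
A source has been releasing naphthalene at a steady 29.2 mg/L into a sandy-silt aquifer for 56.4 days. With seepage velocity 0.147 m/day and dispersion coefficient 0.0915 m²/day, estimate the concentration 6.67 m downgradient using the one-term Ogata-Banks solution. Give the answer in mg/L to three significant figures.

20.2 mg/L

For a continuous step input, C/C₀ ≈ ½·erfc((x−vt)/(2√(Dt))).
vt = 0.147 × 56.4 = 8.2908 m and 2√(Dt) = 2√(0.0915 × 56.4) = 4.543 m.
Argument (x−vt)/(2√(Dt)) = (6.67 − 8.2908)/4.543 = -0.3568; ½·erfc(-0.3568) = 0.6931.
C = 29.2 × 0.6931 = 20.2 mg/L.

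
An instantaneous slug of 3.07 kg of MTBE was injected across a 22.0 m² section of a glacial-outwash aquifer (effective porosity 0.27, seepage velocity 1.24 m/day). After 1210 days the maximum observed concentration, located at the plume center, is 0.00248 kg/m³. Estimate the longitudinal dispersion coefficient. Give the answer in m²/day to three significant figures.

At the plume center C_max = M/(n_e·A·√(4πDt)), so D = M²/(4πt·(n_e·A·C_max)²).
n_e·A·C_max = 0.27 × 22.0 × 0.00248 = 0.01473 kg/m.
D = 3.07²/(4π × 1210 × 0.01473²) = 2.86 m²/day.

2.86 m²/day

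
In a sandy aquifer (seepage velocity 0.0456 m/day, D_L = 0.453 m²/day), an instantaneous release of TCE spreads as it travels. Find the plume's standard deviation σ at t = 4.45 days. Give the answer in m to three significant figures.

2.01 m

Dispersive spreading gives a Gaussian with σ² = 2Dt; advection only shifts the center.
σ = √(2 × 0.453 × 4.45) = 2.01 m.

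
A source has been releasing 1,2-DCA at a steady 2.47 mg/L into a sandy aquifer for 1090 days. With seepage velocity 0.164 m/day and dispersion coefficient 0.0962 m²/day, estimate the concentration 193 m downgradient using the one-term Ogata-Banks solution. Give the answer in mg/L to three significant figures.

For a continuous step input, C/C₀ ≈ ½·erfc((x−vt)/(2√(Dt))).
vt = 0.164 × 1090 = 178.76 m and 2√(Dt) = 2√(0.0962 × 1090) = 20.48 m.
Argument (x−vt)/(2√(Dt)) = (193 − 178.76)/20.48 = 0.6953; ½·erfc(0.6953) = 0.1627.
C = 2.47 × 0.1627 = 0.402 mg/L.

0.402 mg/L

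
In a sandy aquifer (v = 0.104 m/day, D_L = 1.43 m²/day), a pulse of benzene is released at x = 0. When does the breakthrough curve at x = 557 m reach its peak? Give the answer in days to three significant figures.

5230 days

For the 1D instantaneous-source solution, setting ∂C/∂t = 0 at fixed x gives v²t² + 2Dt − x² = 0, so t = (√(D² + v²x²) − D)/v².
√(D² + v²x²) = √(1.43² + 0.104² × 557²) = 57.95; v² = 0.010816.
t = (57.95 − 1.43)/0.010816 = 5230 days (vs. the pure-advection estimate x/v = 5360 d).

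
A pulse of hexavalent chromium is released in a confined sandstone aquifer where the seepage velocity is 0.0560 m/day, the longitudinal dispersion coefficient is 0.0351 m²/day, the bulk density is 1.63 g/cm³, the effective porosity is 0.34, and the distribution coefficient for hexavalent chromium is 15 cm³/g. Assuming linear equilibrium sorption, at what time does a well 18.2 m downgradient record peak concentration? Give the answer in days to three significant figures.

Retardation factor R = 1 + ρ_b·K_d/n = 1 + 1.63 × 15/0.34 = 72.91.
Sorption retards both mechanisms: v_R = v/R = 0.0007681 m/day, D_R = D/R = 0.0004814 m²/day.
Peak time from v_R²t² + 2D_R t − x² = 0: t = (√(D_R² + v_R²x²) − D_R)/v_R².
√(D_R² + v_R²x²) = √(0.0004814² + 0.0007681² × 18.2²) = 0.01399; v_R² = 5.900e-07.
t = (0.01399 − 0.0004814)/5.900e-07 = 22900 days.

22900 days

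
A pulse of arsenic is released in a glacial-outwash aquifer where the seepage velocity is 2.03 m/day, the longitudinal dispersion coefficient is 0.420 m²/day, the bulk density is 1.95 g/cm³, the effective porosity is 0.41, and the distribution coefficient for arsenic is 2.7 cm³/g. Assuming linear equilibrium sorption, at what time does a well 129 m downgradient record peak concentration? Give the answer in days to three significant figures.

878 days

Retardation factor R = 1 + ρ_b·K_d/n = 1 + 1.95 × 2.7/0.41 = 13.84.
Sorption retards both mechanisms: v_R = v/R = 0.1467 m/day, D_R = D/R = 0.03035 m²/day.
Peak time from v_R²t² + 2D_R t − x² = 0: t = (√(D_R² + v_R²x²) − D_R)/v_R².
√(D_R² + v_R²x²) = √(0.03035² + 0.1467² × 129²) = 18.92; v_R² = 0.02152.
t = (18.92 − 0.03035)/0.02152 = 878 days.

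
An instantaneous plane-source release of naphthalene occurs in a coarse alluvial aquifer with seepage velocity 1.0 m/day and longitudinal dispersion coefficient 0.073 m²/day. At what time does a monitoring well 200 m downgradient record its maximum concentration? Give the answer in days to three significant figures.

200 days

For the 1D instantaneous-source solution, setting ∂C/∂t = 0 at fixed x gives v²t² + 2Dt − x² = 0, so t = (√(D² + v²x²) − D)/v².
√(D² + v²x²) = √(0.073² + 1.0² × 200²) = 200.0; v² = 1.
t = (200.0 − 0.073)/1 = 200 days (vs. the pure-advection estimate x/v = 200 d).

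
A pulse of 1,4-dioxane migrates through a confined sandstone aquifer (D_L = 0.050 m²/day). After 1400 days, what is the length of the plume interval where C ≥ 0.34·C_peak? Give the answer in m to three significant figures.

34.8 m

The plume is Gaussian with σ = √(2Dt) = √(2 × 0.050 × 1400) = 11.83 m.
C/C_peak = exp(−Δx²/(2σ²)) = 0.34 ⇒ Δx = σ·√(−2 ln 0.34) = 11.83 × 1.469 = 17.38 m.
Width = 2Δx = 34.8 m.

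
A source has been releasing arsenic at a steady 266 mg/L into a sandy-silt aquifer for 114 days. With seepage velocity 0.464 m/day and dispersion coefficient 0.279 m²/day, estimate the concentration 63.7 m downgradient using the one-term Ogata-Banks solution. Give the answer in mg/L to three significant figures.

For a continuous step input, C/C₀ ≈ ½·erfc((x−vt)/(2√(Dt))).
vt = 0.464 × 114 = 52.896 m and 2√(Dt) = 2√(0.279 × 114) = 11.28 m.
Argument (x−vt)/(2√(Dt)) = (63.7 − 52.896)/11.28 = 0.9578; ½·erfc(0.9578) = 0.08778.
C = 266 × 0.08778 = 23.3 mg/L.

23.3 mg/L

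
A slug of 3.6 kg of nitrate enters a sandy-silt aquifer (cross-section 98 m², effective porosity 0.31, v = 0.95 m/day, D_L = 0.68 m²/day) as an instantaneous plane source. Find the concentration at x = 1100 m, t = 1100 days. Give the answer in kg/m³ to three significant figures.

For an instantaneous plane source, C(x,t) = M/(n_e·A·√(4πDt)) · exp(−(x−vt)²/(4Dt)), with n_e·A the pore (flow) area.
Plume center vt = 0.95 × 1100 = 1045 m, so the well at 1100 m is 55 m downgradient of the peak.
√(4πDt) = 96.95 m, giving peak height M/(n_e·A·√(4πDt)) = 3.6/(0.31 × 98 × 96.95) = 0.001222 kg/m³.
(x−vt)²/(4Dt) = (55)²/(4 × 0.68 × 1100) = 1.011; exp(−1.011) = 0.3639.
C = 0.001222 × 0.3639 = 0.000445 kg/m³.

0.000445 kg/m³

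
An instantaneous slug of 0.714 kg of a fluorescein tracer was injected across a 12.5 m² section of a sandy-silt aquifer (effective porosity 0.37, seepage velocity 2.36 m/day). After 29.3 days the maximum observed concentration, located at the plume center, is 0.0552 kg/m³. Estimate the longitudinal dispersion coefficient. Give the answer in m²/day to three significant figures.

0.0212 m²/day

At the plume center C_max = M/(n_e·A·√(4πDt)), so D = M²/(4πt·(n_e·A·C_max)²).
n_e·A·C_max = 0.37 × 12.5 × 0.0552 = 0.2553 kg/m.
D = 0.714²/(4π × 29.3 × 0.2553²) = 0.0212 m²/day.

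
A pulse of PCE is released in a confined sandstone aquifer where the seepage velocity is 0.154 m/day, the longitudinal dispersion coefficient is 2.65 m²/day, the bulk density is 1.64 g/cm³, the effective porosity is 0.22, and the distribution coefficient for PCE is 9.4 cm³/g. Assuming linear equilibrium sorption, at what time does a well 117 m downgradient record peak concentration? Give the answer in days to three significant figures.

Retardation factor R = 1 + ρ_b·K_d/n = 1 + 1.64 × 9.4/0.22 = 71.07.
Sorption retards both mechanisms: v_R = v/R = 0.002167 m/day, D_R = D/R = 0.03729 m²/day.
Peak time from v_R²t² + 2D_R t − x² = 0: t = (√(D_R² + v_R²x²) − D_R)/v_R².
√(D_R² + v_R²x²) = √(0.03729² + 0.002167² × 117²) = 0.2563; v_R² = 4.696e-06.
t = (0.2563 − 0.03729)/4.696e-06 = 46600 days.

46600 days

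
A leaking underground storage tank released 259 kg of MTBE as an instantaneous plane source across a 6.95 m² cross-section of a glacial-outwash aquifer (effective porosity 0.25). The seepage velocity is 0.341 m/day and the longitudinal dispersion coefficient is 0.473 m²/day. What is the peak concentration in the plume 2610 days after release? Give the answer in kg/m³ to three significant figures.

The peak of an instantaneous 1D plume sits at x = vt; there the Gaussian factor is 1 and C_max = M/(n_e·A·√(4πDt)), where n_e·A is the pore area the mass is dissolved in.
√(4πDt) = √(4π × 0.473 × 2610) = 124.6 m, so C_max = 259/(0.25 × 6.95 × 124.6) = 1.20 kg/m³.

1.20 kg/m³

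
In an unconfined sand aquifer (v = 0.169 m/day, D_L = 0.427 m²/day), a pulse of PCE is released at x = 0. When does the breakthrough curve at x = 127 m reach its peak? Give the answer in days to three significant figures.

737 days

For the 1D instantaneous-source solution, setting ∂C/∂t = 0 at fixed x gives v²t² + 2Dt − x² = 0, so t = (√(D² + v²x²) − D)/v².
√(D² + v²x²) = √(0.427² + 0.169² × 127²) = 21.47; v² = 0.028561.
t = (21.47 − 0.427)/0.028561 = 737 days (vs. the pure-advection estimate x/v = 751 d).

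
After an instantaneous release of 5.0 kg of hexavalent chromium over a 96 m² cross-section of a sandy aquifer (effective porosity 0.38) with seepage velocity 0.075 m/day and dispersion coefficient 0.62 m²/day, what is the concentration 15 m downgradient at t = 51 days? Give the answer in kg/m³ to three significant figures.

0.00256 kg/m³

For an instantaneous plane source, C(x,t) = M/(n_e·A·√(4πDt)) · exp(−(x−vt)²/(4Dt)), with n_e·A the pore (flow) area.
Plume center vt = 0.075 × 51 = 3.825 m, so the well at 15 m is 11.175 m downgradient of the peak.
√(4πDt) = 19.93 m, giving peak height M/(n_e·A·√(4πDt)) = 5.0/(0.38 × 96 × 19.93) = 0.006877 kg/m³.
(x−vt)²/(4Dt) = (11.175)²/(4 × 0.62 × 51) = 0.9874; exp(−0.9874) = 0.3725.
C = 0.006877 × 0.3725 = 0.00256 kg/m³.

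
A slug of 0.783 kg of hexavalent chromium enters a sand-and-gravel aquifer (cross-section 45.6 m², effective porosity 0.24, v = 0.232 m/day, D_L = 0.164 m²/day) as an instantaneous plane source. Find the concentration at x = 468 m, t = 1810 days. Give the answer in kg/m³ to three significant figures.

For an instantaneous plane source, C(x,t) = M/(n_e·A·√(4πDt)) · exp(−(x−vt)²/(4Dt)), with n_e·A the pore (flow) area.
Plume center vt = 0.232 × 1810 = 419.92 m, so the well at 468 m is 48.08 m downgradient of the peak.
√(4πDt) = 61.08 m, giving peak height M/(n_e·A·√(4πDt)) = 0.783/(0.24 × 45.6 × 61.08) = 0.001171 kg/m³.
(x−vt)²/(4Dt) = (48.08)²/(4 × 0.164 × 1810) = 1.947; exp(−1.947) = 0.1427.
C = 0.001171 × 0.1427 = 0.000167 kg/m³.

0.000167 kg/m³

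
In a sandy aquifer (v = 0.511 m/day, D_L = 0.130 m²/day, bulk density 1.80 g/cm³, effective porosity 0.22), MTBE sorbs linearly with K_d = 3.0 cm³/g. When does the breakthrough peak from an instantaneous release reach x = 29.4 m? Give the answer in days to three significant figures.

1460 days

Retardation factor R = 1 + ρ_b·K_d/n = 1 + 1.80 × 3.0/0.22 = 25.55.
Sorption retards both mechanisms: v_R = v/R = 0.02000 m/day, D_R = D/R = 0.005088 m²/day.
Peak time from v_R²t² + 2D_R t − x² = 0: t = (√(D_R² + v_R²x²) − D_R)/v_R².
√(D_R² + v_R²x²) = √(0.005088² + 0.02000² × 29.4²) = 0.5880; v_R² = 0.0004000.
t = (0.5880 − 0.005088)/0.0004000 = 1460 days.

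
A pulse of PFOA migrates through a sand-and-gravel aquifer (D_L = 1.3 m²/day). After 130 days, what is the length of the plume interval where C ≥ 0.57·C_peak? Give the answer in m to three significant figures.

39.0 m

The plume is Gaussian with σ = √(2Dt) = √(2 × 1.3 × 130) = 18.38 m.
C/C_peak = exp(−Δx²/(2σ²)) = 0.57 ⇒ Δx = σ·√(−2 ln 0.57) = 18.38 × 1.060 = 19.48 m.
Width = 2Δx = 39.0 m.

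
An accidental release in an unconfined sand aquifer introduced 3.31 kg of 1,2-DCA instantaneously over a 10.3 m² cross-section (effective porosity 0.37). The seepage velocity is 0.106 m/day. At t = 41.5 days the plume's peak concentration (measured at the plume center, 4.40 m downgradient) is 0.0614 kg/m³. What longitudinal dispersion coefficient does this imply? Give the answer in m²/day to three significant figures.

0.384 m²/day

At the plume center C_max = M/(n_e·A·√(4πDt)), so D = M²/(4πt·(n_e·A·C_max)²).
n_e·A·C_max = 0.37 × 10.3 × 0.0614 = 0.2340 kg/m.
D = 3.31²/(4π × 41.5 × 0.2340²) = 0.384 m²/day.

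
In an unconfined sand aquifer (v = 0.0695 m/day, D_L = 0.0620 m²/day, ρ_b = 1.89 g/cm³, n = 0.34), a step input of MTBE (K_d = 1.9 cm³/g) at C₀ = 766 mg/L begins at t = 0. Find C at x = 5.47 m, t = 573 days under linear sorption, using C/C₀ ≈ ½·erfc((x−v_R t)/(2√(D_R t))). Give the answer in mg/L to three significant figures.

Retardation factor R = 1 + ρ_b·K_d/n = 1 + 1.89 × 1.9/0.34 = 11.56.
Sorption retards both mechanisms: v_R = v/R = 0.006012 m/day, D_R = D/R = 0.005363 m²/day.
v_R·t = 0.006012 × 573 = 3.444876 m; 2√(D_R t) = 3.506 m; argument = (5.47 − 3.444876)/3.506 = 0.5776.
C = C₀ × ½·erfc(0.5776) = 766 × 0.2070 = 159 mg/L.

159 mg/L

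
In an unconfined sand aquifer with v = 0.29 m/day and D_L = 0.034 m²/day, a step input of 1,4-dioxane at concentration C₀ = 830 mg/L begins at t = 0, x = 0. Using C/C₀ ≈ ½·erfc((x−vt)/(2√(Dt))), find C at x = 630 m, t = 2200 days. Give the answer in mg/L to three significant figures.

For a continuous step input, C/C₀ ≈ ½·erfc((x−vt)/(2√(Dt))).
vt = 0.29 × 2200 = 638 m and 2√(Dt) = 2√(0.034 × 2200) = 17.30 m.
Argument (x−vt)/(2√(Dt)) = (630 − 638)/17.30 = -0.4624; ½·erfc(-0.4624) = 0.7434.
C = 830 × 0.7434 = 617 mg/L.

617 mg/L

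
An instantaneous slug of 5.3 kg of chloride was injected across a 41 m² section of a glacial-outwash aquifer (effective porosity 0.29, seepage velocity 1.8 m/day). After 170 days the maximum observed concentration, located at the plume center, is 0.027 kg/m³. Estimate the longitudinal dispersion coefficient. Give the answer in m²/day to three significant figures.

At the plume center C_max = M/(n_e·A·√(4πDt)), so D = M²/(4πt·(n_e·A·C_max)²).
n_e·A·C_max = 0.29 × 41 × 0.027 = 0.3210 kg/m.
D = 5.3²/(4π × 170 × 0.3210²) = 0.128 m²/day.

0.128 m²/day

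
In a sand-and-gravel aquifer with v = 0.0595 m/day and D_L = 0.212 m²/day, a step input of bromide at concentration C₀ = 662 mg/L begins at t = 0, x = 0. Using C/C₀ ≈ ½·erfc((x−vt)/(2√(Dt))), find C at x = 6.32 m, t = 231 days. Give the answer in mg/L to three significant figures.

512 mg/L

For a continuous step input, C/C₀ ≈ ½·erfc((x−vt)/(2√(Dt))).
vt = 0.0595 × 231 = 13.7445 m and 2√(Dt) = 2√(0.212 × 231) = 14.00 m.
Argument (x−vt)/(2√(Dt)) = (6.32 − 13.7445)/14.00 = -0.5303; ½·erfc(-0.5303) = 0.7734.
C = 662 × 0.7734 = 512 mg/L.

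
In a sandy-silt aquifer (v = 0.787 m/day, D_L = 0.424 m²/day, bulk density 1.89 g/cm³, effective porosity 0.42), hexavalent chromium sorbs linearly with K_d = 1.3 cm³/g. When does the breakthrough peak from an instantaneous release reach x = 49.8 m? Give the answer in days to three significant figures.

429 days

Retardation factor R = 1 + ρ_b·K_d/n = 1 + 1.89 × 1.3/0.42 = 6.850.
Sorption retards both mechanisms: v_R = v/R = 0.1149 m/day, D_R = D/R = 0.06190 m²/day.
Peak time from v_R²t² + 2D_R t − x² = 0: t = (√(D_R² + v_R²x²) − D_R)/v_R².
√(D_R² + v_R²x²) = √(0.06190² + 0.1149² × 49.8²) = 5.722; v_R² = 0.01320.
t = (5.722 − 0.06190)/0.01320 = 429 days.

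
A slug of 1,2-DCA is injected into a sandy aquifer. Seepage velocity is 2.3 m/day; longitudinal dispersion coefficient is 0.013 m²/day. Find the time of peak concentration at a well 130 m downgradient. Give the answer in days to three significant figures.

For the 1D instantaneous-source solution, setting ∂C/∂t = 0 at fixed x gives v²t² + 2Dt − x² = 0, so t = (√(D² + v²x²) − D)/v².
√(D² + v²x²) = √(0.013² + 2.3² × 130²) = 299.0; v² = 5.29.
t = (299.0 − 0.013)/5.29 = 56.5 days (vs. the pure-advection estimate x/v = 56.5 d).

56.5 days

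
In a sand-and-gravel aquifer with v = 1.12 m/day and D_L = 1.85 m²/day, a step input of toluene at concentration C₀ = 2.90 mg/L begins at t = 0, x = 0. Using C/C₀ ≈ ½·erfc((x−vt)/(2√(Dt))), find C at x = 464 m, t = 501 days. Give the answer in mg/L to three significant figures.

For a continuous step input, C/C₀ ≈ ½·erfc((x−vt)/(2√(Dt))).
vt = 1.12 × 501 = 561.12 m and 2√(Dt) = 2√(1.85 × 501) = 60.89 m.
Argument (x−vt)/(2√(Dt)) = (464 − 561.12)/60.89 = -1.595; ½·erfc(-1.595) = 0.9880.
C = 2.90 × 0.9880 = 2.87 mg/L.

2.87 mg/L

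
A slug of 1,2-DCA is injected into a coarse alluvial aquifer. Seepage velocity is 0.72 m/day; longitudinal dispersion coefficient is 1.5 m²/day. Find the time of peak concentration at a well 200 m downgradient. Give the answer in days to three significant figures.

275 days

For the 1D instantaneous-source solution, setting ∂C/∂t = 0 at fixed x gives v²t² + 2Dt − x² = 0, so t = (√(D² + v²x²) − D)/v².
√(D² + v²x²) = √(1.5² + 0.72² × 200²) = 144.0; v² = 0.5184.
t = (144.0 − 1.5)/0.5184 = 275 days (vs. the pure-advection estimate x/v = 278 d).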